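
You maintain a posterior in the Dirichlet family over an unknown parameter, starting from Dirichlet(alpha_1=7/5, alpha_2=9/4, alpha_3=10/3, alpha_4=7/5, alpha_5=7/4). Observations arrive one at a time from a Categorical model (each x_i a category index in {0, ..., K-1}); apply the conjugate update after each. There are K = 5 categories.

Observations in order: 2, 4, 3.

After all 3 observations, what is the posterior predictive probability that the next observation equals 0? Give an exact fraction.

obs 1: x=2 → posterior Dirichlet(7/5, 9/4, 13/3, 7/5, 7/4)
obs 2: x=4 → posterior Dirichlet(7/5, 9/4, 13/3, 7/5, 11/4)
obs 3: x=3 → posterior Dirichlet(7/5, 9/4, 13/3, 12/5, 11/4)

21/197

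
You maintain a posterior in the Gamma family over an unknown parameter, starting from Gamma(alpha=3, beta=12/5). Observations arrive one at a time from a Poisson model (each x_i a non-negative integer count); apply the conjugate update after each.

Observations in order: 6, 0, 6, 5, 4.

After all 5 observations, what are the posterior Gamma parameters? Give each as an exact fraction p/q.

obs 1: x=6 → posterior Gamma(9, 17/5)
obs 2: x=0 → posterior Gamma(9, 22/5)
obs 3: x=6 → posterior Gamma(15, 27/5)
obs 4: x=5 → posterior Gamma(20, 32/5)
obs 5: x=4 → posterior Gamma(24, 37/5)

alpha=24, beta=37/5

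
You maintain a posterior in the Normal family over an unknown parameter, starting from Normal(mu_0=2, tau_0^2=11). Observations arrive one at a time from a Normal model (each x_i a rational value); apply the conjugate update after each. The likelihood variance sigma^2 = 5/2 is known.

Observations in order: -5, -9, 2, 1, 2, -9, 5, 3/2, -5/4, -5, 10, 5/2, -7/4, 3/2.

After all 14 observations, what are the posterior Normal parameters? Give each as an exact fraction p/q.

obs 1: x=-5 → posterior Normal(-100/27, 55/27)
obs 2: x=-9 → posterior Normal(-298/49, 55/49)
obs 3: x=2 → posterior Normal(-254/71, 55/71)
obs 4: x=1 → posterior Normal(-232/93, 55/93)
obs 5: x=2 → posterior Normal(-188/115, 11/23)
obs 6: x=-9 → posterior Normal(-386/137, 55/137)
obs 7: x=5 → posterior Normal(-92/53, 55/159)
obs 8: x=3/2 → posterior Normal(-243/181, 55/181)
obs 9: x=-5/4 → posterior Normal(-541/406, 55/203)
obs 10: x=-5 → posterior Normal(-761/450, 11/45)
obs 11: x=10 → posterior Normal(-321/494, 55/247)
obs 12: x=5/2 → posterior Normal(-211/538, 55/269)
obs 13: x=-7/4 → posterior Normal(-48/97, 55/291)
obs 14: x=3/2 → posterior Normal(-111/313, 55/313)

mu_0=-111/313, tau_0^2=55/313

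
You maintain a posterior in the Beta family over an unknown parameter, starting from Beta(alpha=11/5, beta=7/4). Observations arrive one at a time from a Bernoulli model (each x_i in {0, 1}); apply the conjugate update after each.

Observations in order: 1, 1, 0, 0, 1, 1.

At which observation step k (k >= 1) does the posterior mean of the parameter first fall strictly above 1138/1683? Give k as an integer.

k = 2

obs 1: x=1 → posterior Beta(16/5, 7/4)
obs 2: x=1 → posterior Beta(21/5, 7/4)
obs 3: x=0 → posterior Beta(21/5, 11/4)
obs 4: x=0 → posterior Beta(21/5, 15/4)
obs 5: x=1 → posterior Beta(26/5, 15/4)
obs 6: x=1 → posterior Beta(31/5, 15/4)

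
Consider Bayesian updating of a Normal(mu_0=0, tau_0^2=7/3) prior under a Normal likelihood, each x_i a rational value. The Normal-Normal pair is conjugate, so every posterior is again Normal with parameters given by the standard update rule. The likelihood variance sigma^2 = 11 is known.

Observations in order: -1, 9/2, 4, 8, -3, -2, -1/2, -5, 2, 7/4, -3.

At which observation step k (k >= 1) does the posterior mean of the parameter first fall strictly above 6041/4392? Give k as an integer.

k = 4

obs 1: x=-1 → posterior Normal(-7/40, 77/40)
obs 2: x=9/2 → posterior Normal(49/94, 77/47)
obs 3: x=4 → posterior Normal(35/36, 77/54)
obs 4: x=8 → posterior Normal(217/122, 77/61)
obs 5: x=-3 → posterior Normal(175/136, 77/68)
obs 6: x=-2 → posterior Normal(49/50, 77/75)
obs 7: x=-1/2 → posterior Normal(35/41, 77/82)
obs 8: x=-5 → posterior Normal(35/89, 77/89)
obs 9: x=2 → posterior Normal(49/96, 77/96)
obs 10: x=7/4 → posterior Normal(245/412, 77/103)
obs 11: x=-3 → posterior Normal(161/440, 7/10)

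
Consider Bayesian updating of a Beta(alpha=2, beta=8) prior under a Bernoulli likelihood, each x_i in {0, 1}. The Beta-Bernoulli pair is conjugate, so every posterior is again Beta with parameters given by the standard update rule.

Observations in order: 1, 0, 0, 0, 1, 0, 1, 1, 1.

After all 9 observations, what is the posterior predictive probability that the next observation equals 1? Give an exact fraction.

7/19

obs 1: x=1 → posterior Beta(3, 8)
obs 2: x=0 → posterior Beta(3, 9)
obs 3: x=0 → posterior Beta(3, 10)
obs 4: x=0 → posterior Beta(3, 11)
obs 5: x=1 → posterior Beta(4, 11)
obs 6: x=0 → posterior Beta(4, 12)
obs 7: x=1 → posterior Beta(5, 12)
obs 8: x=1 → posterior Beta(6, 12)
obs 9: x=1 → posterior Beta(7, 12)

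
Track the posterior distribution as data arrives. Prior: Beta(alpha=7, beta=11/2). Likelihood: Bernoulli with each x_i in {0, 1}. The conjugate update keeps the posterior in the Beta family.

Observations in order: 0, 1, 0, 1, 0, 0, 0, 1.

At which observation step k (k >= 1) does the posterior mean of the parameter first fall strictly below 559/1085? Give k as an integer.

obs 1: x=0 → posterior Beta(7, 13/2)
obs 2: x=1 → posterior Beta(8, 13/2)
obs 3: x=0 → posterior Beta(8, 15/2)
obs 4: x=1 → posterior Beta(9, 15/2)
obs 5: x=0 → posterior Beta(9, 17/2)
obs 6: x=0 → posterior Beta(9, 19/2)
obs 7: x=0 → posterior Beta(9, 21/2)
obs 8: x=1 → posterior Beta(10, 21/2)

k = 5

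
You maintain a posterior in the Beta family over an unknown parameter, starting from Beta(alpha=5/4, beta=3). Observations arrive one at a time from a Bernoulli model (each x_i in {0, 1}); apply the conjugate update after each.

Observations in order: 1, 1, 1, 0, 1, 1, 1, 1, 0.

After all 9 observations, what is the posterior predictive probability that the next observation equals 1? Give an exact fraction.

obs 1: x=1 → posterior Beta(9/4, 3)
obs 2: x=1 → posterior Beta(13/4, 3)
obs 3: x=1 → posterior Beta(17/4, 3)
obs 4: x=0 → posterior Beta(17/4, 4)
obs 5: x=1 → posterior Beta(21/4, 4)
obs 6: x=1 → posterior Beta(25/4, 4)
obs 7: x=1 → posterior Beta(29/4, 4)
obs 8: x=1 → posterior Beta(33/4, 4)
obs 9: x=0 → posterior Beta(33/4, 5)

33/53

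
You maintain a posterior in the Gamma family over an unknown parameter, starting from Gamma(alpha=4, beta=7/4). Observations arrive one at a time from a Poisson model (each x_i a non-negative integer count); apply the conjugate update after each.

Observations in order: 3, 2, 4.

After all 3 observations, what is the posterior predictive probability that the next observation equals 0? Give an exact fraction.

42052983462257059/504036361936467383

obs 1: x=3 → posterior Gamma(7, 11/4)
obs 2: x=2 → posterior Gamma(9, 15/4)
obs 3: x=4 → posterior Gamma(13, 19/4)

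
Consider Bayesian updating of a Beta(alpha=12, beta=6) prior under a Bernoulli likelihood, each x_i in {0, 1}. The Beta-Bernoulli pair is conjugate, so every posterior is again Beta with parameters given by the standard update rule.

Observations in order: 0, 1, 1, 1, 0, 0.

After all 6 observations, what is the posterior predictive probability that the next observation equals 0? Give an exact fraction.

3/8

obs 1: x=0 → posterior Beta(12, 7)
obs 2: x=1 → posterior Beta(13, 7)
obs 3: x=1 → posterior Beta(14, 7)
obs 4: x=1 → posterior Beta(15, 7)
obs 5: x=0 → posterior Beta(15, 8)
obs 6: x=0 → posterior Beta(15, 9)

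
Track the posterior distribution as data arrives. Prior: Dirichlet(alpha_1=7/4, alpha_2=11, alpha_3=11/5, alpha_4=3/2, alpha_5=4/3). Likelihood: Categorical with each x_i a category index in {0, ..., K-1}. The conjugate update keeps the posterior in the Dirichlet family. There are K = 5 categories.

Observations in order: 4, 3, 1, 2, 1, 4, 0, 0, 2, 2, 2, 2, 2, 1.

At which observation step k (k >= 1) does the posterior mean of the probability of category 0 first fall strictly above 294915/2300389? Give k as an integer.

obs 1: x=4 → posterior Dirichlet(7/4, 11, 11/5, 3/2, 7/3)
obs 2: x=3 → posterior Dirichlet(7/4, 11, 11/5, 5/2, 7/3)
obs 3: x=1 → posterior Dirichlet(7/4, 12, 11/5, 5/2, 7/3)
obs 4: x=2 → posterior Dirichlet(7/4, 12, 16/5, 5/2, 7/3)
obs 5: x=1 → posterior Dirichlet(7/4, 13, 16/5, 5/2, 7/3)
obs 6: x=4 → posterior Dirichlet(7/4, 13, 16/5, 5/2, 10/3)
obs 7: x=0 → posterior Dirichlet(11/4, 13, 16/5, 5/2, 10/3)
obs 8: x=0 → posterior Dirichlet(15/4, 13, 16/5, 5/2, 10/3)
obs 9: x=2 → posterior Dirichlet(15/4, 13, 21/5, 5/2, 10/3)
obs 10: x=2 → posterior Dirichlet(15/4, 13, 26/5, 5/2, 10/3)
obs 11: x=2 → posterior Dirichlet(15/4, 13, 31/5, 5/2, 10/3)
obs 12: x=2 → posterior Dirichlet(15/4, 13, 36/5, 5/2, 10/3)
obs 13: x=2 → posterior Dirichlet(15/4, 13, 41/5, 5/2, 10/3)
obs 14: x=1 → posterior Dirichlet(15/4, 14, 41/5, 5/2, 10/3)

k = 8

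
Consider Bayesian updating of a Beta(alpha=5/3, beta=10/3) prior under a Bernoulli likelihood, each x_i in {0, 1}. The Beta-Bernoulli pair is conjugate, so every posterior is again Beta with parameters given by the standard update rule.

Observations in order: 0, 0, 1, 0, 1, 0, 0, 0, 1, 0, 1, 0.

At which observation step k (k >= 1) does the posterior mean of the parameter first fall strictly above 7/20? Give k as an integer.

k = 5

obs 1: x=0 → posterior Beta(5/3, 13/3)
obs 2: x=0 → posterior Beta(5/3, 16/3)
obs 3: x=1 → posterior Beta(8/3, 16/3)
obs 4: x=0 → posterior Beta(8/3, 19/3)
obs 5: x=1 → posterior Beta(11/3, 19/3)
obs 6: x=0 → posterior Beta(11/3, 22/3)
obs 7: x=0 → posterior Beta(11/3, 25/3)
obs 8: x=0 → posterior Beta(11/3, 28/3)
obs 9: x=1 → posterior Beta(14/3, 28/3)
obs 10: x=0 → posterior Beta(14/3, 31/3)
obs 11: x=1 → posterior Beta(17/3, 31/3)
obs 12: x=0 → posterior Beta(17/3, 34/3)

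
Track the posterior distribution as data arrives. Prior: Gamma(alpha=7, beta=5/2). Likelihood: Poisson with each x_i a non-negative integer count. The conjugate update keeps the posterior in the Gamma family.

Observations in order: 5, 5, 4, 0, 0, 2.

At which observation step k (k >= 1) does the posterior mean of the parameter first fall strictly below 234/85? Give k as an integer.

obs 1: x=5 → posterior Gamma(12, 7/2)
obs 2: x=5 → posterior Gamma(17, 9/2)
obs 3: x=4 → posterior Gamma(21, 11/2)
obs 4: x=0 → posterior Gamma(21, 13/2)
obs 5: x=0 → posterior Gamma(21, 15/2)
obs 6: x=2 → posterior Gamma(23, 17/2)

k = 6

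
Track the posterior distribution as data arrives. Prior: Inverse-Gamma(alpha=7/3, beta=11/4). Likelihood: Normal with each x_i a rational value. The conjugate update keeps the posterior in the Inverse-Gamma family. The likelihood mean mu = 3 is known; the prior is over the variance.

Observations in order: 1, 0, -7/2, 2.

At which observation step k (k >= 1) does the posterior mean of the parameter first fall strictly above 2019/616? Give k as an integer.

k = 2

obs 1: x=1 → posterior Inverse-Gamma(17/6, 19/4)
obs 2: x=0 → posterior Inverse-Gamma(10/3, 37/4)
obs 3: x=-7/2 → posterior Inverse-Gamma(23/6, 243/8)
obs 4: x=2 → posterior Inverse-Gamma(13/3, 247/8)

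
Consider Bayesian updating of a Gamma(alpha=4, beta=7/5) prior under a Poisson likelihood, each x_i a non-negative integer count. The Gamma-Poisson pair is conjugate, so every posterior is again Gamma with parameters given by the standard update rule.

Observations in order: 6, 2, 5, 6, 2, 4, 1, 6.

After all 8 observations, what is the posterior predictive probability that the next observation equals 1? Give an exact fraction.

70588735058461785124903840051058592403075645200614062010318445/776361022169954839318386601662833811516747162224332660453408768

obs 1: x=6 → posterior Gamma(10, 12/5)
obs 2: x=2 → posterior Gamma(12, 17/5)
obs 3: x=5 → posterior Gamma(17, 22/5)
obs 4: x=6 → posterior Gamma(23, 27/5)
obs 5: x=2 → posterior Gamma(25, 32/5)
obs 6: x=4 → posterior Gamma(29, 37/5)
obs 7: x=1 → posterior Gamma(30, 42/5)
obs 8: x=6 → posterior Gamma(36, 47/5)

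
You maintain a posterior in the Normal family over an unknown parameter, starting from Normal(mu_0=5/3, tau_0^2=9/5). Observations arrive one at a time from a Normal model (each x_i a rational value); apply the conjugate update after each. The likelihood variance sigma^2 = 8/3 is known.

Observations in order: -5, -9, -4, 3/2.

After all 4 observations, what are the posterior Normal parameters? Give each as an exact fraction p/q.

obs 1: x=-5 → posterior Normal(-205/201, 72/67)
obs 2: x=-9 → posterior Normal(-467/141, 36/47)
obs 3: x=-4 → posterior Normal(-1258/363, 72/121)
obs 4: x=3/2 → posterior Normal(-2273/888, 18/37)

mu_0=-2273/888, tau_0^2=18/37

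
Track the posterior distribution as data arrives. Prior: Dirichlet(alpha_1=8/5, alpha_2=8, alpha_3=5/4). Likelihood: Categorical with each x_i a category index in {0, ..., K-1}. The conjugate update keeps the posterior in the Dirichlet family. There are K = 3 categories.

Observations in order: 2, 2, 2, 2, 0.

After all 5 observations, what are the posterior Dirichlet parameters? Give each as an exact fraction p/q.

alpha_1=13/5, alpha_2=8, alpha_3=21/4

obs 1: x=2 → posterior Dirichlet(8/5, 8, 9/4)
obs 2: x=2 → posterior Dirichlet(8/5, 8, 13/4)
obs 3: x=2 → posterior Dirichlet(8/5, 8, 17/4)
obs 4: x=2 → posterior Dirichlet(8/5, 8, 21/4)
obs 5: x=0 → posterior Dirichlet(13/5, 8, 21/4)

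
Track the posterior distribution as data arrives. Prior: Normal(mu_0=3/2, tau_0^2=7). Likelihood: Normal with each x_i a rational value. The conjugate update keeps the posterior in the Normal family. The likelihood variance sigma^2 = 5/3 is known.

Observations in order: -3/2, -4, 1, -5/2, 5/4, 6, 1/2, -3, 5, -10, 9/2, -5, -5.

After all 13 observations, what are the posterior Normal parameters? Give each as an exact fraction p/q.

obs 1: x=-3/2 → posterior Normal(-12/13, 35/26)
obs 2: x=-4 → posterior Normal(-108/47, 35/47)
obs 3: x=1 → posterior Normal(-87/68, 35/68)
obs 4: x=-5/2 → posterior Normal(-279/178, 35/89)
obs 5: x=5/4 → posterior Normal(-453/440, 7/22)
obs 6: x=6 → posterior Normal(51/524, 35/131)
obs 7: x=1/2 → posterior Normal(93/608, 35/152)
obs 8: x=-3 → posterior Normal(-159/692, 35/173)
obs 9: x=5 → posterior Normal(261/776, 35/194)
obs 10: x=-10 → posterior Normal(-579/860, 7/43)
obs 11: x=9/2 → posterior Normal(-201/944, 35/236)
obs 12: x=-5 → posterior Normal(-621/1028, 35/257)
obs 13: x=-5 → posterior Normal(-1041/1112, 35/278)

mu_0=-1041/1112, tau_0^2=35/278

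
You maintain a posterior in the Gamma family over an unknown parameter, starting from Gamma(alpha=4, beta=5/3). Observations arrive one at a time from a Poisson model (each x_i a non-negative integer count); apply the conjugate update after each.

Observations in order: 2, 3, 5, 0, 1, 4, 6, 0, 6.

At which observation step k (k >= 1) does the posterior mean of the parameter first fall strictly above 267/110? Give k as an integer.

k = 2

obs 1: x=2 → posterior Gamma(6, 8/3)
obs 2: x=3 → posterior Gamma(9, 11/3)
obs 3: x=5 → posterior Gamma(14, 14/3)
obs 4: x=0 → posterior Gamma(14, 17/3)
obs 5: x=1 → posterior Gamma(15, 20/3)
obs 6: x=4 → posterior Gamma(19, 23/3)
obs 7: x=6 → posterior Gamma(25, 26/3)
obs 8: x=0 → posterior Gamma(25, 29/3)
obs 9: x=6 → posterior Gamma(31, 32/3)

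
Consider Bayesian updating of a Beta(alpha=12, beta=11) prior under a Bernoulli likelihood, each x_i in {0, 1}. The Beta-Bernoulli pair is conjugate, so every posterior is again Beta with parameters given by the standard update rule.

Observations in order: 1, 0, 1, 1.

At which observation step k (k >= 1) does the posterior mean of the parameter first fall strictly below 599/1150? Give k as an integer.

obs 1: x=1 → posterior Beta(13, 11)
obs 2: x=0 → posterior Beta(13, 12)
obs 3: x=1 → posterior Beta(14, 12)
obs 4: x=1 → posterior Beta(15, 12)

k = 2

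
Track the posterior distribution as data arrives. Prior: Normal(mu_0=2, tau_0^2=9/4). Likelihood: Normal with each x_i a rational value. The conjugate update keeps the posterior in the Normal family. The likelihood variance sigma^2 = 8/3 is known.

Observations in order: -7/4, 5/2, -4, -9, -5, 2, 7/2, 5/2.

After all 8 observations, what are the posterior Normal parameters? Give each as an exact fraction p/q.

mu_0=-743/992, tau_0^2=9/31

obs 1: x=-7/4 → posterior Normal(67/236, 72/59)
obs 2: x=5/2 → posterior Normal(337/344, 36/43)
obs 3: x=-4 → posterior Normal(-95/452, 72/113)
obs 4: x=-9 → posterior Normal(-1067/560, 18/35)
obs 5: x=-5 → posterior Normal(-1607/668, 72/167)
obs 6: x=2 → posterior Normal(-1391/776, 36/97)
obs 7: x=7/2 → posterior Normal(-1013/884, 72/221)
obs 8: x=5/2 → posterior Normal(-743/992, 9/31)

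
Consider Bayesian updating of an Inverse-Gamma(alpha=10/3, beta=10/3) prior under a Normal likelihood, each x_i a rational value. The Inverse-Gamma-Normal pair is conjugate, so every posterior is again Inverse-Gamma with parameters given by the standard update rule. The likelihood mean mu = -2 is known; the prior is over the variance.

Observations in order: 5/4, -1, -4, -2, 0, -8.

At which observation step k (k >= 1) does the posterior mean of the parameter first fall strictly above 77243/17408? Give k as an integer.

k = 6

obs 1: x=5/4 → posterior Inverse-Gamma(23/6, 827/96)
obs 2: x=-1 → posterior Inverse-Gamma(13/3, 875/96)
obs 3: x=-4 → posterior Inverse-Gamma(29/6, 1067/96)
obs 4: x=-2 → posterior Inverse-Gamma(16/3, 1067/96)
obs 5: x=0 → posterior Inverse-Gamma(35/6, 1259/96)
obs 6: x=-8 → posterior Inverse-Gamma(19/3, 2987/96)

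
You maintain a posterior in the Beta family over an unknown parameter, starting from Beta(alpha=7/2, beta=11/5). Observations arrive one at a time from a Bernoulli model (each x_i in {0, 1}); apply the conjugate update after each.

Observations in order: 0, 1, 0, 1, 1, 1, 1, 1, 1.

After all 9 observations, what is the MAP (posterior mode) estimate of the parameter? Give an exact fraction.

obs 1: x=0 → posterior Beta(7/2, 16/5)
obs 2: x=1 → posterior Beta(9/2, 16/5)
obs 3: x=0 → posterior Beta(9/2, 21/5)
obs 4: x=1 → posterior Beta(11/2, 21/5)
obs 5: x=1 → posterior Beta(13/2, 21/5)
obs 6: x=1 → posterior Beta(15/2, 21/5)
obs 7: x=1 → posterior Beta(17/2, 21/5)
obs 8: x=1 → posterior Beta(19/2, 21/5)
obs 9: x=1 → posterior Beta(21/2, 21/5)

95/127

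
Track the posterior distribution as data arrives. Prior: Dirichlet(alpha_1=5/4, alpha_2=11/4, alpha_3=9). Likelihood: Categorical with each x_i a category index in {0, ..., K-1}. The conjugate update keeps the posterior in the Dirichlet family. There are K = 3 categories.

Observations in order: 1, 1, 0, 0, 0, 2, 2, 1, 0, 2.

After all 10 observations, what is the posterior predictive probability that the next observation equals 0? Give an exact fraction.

21/92

obs 1: x=1 → posterior Dirichlet(5/4, 15/4, 9)
obs 2: x=1 → posterior Dirichlet(5/4, 19/4, 9)
obs 3: x=0 → posterior Dirichlet(9/4, 19/4, 9)
obs 4: x=0 → posterior Dirichlet(13/4, 19/4, 9)
obs 5: x=0 → posterior Dirichlet(17/4, 19/4, 9)
obs 6: x=2 → posterior Dirichlet(17/4, 19/4, 10)
obs 7: x=2 → posterior Dirichlet(17/4, 19/4, 11)
obs 8: x=1 → posterior Dirichlet(17/4, 23/4, 11)
obs 9: x=0 → posterior Dirichlet(21/4, 23/4, 11)
obs 10: x=2 → posterior Dirichlet(21/4, 23/4, 12)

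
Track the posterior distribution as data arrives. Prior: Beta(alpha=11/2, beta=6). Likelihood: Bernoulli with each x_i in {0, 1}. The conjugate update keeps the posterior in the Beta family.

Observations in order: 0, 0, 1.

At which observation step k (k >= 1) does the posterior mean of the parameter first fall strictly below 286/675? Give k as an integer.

k = 2

obs 1: x=0 → posterior Beta(11/2, 7)
obs 2: x=0 → posterior Beta(11/2, 8)
obs 3: x=1 → posterior Beta(13/2, 8)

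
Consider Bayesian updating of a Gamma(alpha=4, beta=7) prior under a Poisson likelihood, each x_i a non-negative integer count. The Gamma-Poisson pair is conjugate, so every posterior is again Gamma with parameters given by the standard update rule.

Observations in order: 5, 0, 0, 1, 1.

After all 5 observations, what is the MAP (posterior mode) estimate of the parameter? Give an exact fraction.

obs 1: x=5 → posterior Gamma(9, 8)
obs 2: x=0 → posterior Gamma(9, 9)
obs 3: x=0 → posterior Gamma(9, 10)
obs 4: x=1 → posterior Gamma(10, 11)
obs 5: x=1 → posterior Gamma(11, 12)

5/6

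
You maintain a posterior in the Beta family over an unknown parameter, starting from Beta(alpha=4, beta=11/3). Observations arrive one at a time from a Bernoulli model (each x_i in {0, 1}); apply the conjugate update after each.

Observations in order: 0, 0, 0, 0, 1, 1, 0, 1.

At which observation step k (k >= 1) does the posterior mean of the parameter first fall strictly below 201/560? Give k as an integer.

k = 4

obs 1: x=0 → posterior Beta(4, 14/3)
obs 2: x=0 → posterior Beta(4, 17/3)
obs 3: x=0 → posterior Beta(4, 20/3)
obs 4: x=0 → posterior Beta(4, 23/3)
obs 5: x=1 → posterior Beta(5, 23/3)
obs 6: x=1 → posterior Beta(6, 23/3)
obs 7: x=0 → posterior Beta(6, 26/3)
obs 8: x=1 → posterior Beta(7, 26/3)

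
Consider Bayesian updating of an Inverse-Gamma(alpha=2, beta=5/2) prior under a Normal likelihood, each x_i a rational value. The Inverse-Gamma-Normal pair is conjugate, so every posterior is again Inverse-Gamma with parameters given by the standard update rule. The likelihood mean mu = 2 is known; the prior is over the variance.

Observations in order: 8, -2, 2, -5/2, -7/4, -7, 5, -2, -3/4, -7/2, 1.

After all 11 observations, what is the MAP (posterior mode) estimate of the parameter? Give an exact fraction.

1889/136

obs 1: x=8 → posterior Inverse-Gamma(5/2, 41/2)
obs 2: x=-2 → posterior Inverse-Gamma(3, 57/2)
obs 3: x=2 → posterior Inverse-Gamma(7/2, 57/2)
obs 4: x=-5/2 → posterior Inverse-Gamma(4, 309/8)
obs 5: x=-7/4 → posterior Inverse-Gamma(9/2, 1461/32)
obs 6: x=-7 → posterior Inverse-Gamma(5, 2757/32)
obs 7: x=5 → posterior Inverse-Gamma(11/2, 2901/32)
obs 8: x=-2 → posterior Inverse-Gamma(6, 3157/32)
obs 9: x=-3/4 → posterior Inverse-Gamma(13/2, 1639/16)
obs 10: x=-7/2 → posterior Inverse-Gamma(7, 1881/16)
obs 11: x=1 → posterior Inverse-Gamma(15/2, 1889/16)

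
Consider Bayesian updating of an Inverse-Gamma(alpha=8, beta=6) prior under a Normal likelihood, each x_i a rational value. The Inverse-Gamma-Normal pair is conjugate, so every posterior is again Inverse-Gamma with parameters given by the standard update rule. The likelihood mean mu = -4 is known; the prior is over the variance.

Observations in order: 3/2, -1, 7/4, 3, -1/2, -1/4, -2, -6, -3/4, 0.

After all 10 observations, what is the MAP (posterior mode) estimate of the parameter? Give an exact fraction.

3107/448

obs 1: x=3/2 → posterior Inverse-Gamma(17/2, 169/8)
obs 2: x=-1 → posterior Inverse-Gamma(9, 205/8)
obs 3: x=7/4 → posterior Inverse-Gamma(19/2, 1349/32)
obs 4: x=3 → posterior Inverse-Gamma(10, 2133/32)
obs 5: x=-1/2 → posterior Inverse-Gamma(21/2, 2329/32)
obs 6: x=-1/4 → posterior Inverse-Gamma(11, 1277/16)
obs 7: x=-2 → posterior Inverse-Gamma(23/2, 1309/16)
obs 8: x=-6 → posterior Inverse-Gamma(12, 1341/16)
obs 9: x=-3/4 → posterior Inverse-Gamma(25/2, 2851/32)
obs 10: x=0 → posterior Inverse-Gamma(13, 3107/32)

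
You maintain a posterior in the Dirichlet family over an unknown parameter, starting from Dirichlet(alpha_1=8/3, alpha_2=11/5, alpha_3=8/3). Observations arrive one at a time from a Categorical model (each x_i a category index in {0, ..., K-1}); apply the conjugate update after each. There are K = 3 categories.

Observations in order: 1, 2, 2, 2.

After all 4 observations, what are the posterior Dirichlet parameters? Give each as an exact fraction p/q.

obs 1: x=1 → posterior Dirichlet(8/3, 16/5, 8/3)
obs 2: x=2 → posterior Dirichlet(8/3, 16/5, 11/3)
obs 3: x=2 → posterior Dirichlet(8/3, 16/5, 14/3)
obs 4: x=2 → posterior Dirichlet(8/3, 16/5, 17/3)

alpha_1=8/3, alpha_2=16/5, alpha_3=17/3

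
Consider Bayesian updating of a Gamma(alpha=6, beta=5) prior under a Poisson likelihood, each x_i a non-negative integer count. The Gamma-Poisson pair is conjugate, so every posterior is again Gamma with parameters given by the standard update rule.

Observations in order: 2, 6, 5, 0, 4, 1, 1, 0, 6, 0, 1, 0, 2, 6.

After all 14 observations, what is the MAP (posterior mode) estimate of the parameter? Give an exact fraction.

obs 1: x=2 → posterior Gamma(8, 6)
obs 2: x=6 → posterior Gamma(14, 7)
obs 3: x=5 → posterior Gamma(19, 8)
obs 4: x=0 → posterior Gamma(19, 9)
obs 5: x=4 → posterior Gamma(23, 10)
obs 6: x=1 → posterior Gamma(24, 11)
obs 7: x=1 → posterior Gamma(25, 12)
obs 8: x=0 → posterior Gamma(25, 13)
obs 9: x=6 → posterior Gamma(31, 14)
obs 10: x=0 → posterior Gamma(31, 15)
obs 11: x=1 → posterior Gamma(32, 16)
obs 12: x=0 → posterior Gamma(32, 17)
obs 13: x=2 → posterior Gamma(34, 18)
obs 14: x=6 → posterior Gamma(40, 19)

39/19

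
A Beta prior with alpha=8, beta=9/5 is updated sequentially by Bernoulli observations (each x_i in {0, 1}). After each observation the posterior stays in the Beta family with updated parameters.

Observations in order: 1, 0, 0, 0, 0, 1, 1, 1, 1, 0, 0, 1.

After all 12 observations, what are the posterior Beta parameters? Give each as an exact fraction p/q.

obs 1: x=1 → posterior Beta(9, 9/5)
obs 2: x=0 → posterior Beta(9, 14/5)
obs 3: x=0 → posterior Beta(9, 19/5)
obs 4: x=0 → posterior Beta(9, 24/5)
obs 5: x=0 → posterior Beta(9, 29/5)
obs 6: x=1 → posterior Beta(10, 29/5)
obs 7: x=1 → posterior Beta(11, 29/5)
obs 8: x=1 → posterior Beta(12, 29/5)
obs 9: x=1 → posterior Beta(13, 29/5)
obs 10: x=0 → posterior Beta(13, 34/5)
obs 11: x=0 → posterior Beta(13, 39/5)
obs 12: x=1 → posterior Beta(14, 39/5)

alpha=14, beta=39/5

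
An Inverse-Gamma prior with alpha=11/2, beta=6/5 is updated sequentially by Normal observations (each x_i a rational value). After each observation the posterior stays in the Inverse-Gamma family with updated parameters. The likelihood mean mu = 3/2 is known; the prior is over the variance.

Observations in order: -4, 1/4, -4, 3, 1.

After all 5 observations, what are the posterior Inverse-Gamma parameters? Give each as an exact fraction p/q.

obs 1: x=-4 → posterior Inverse-Gamma(6, 653/40)
obs 2: x=1/4 → posterior Inverse-Gamma(13/2, 2737/160)
obs 3: x=-4 → posterior Inverse-Gamma(7, 5157/160)
obs 4: x=3 → posterior Inverse-Gamma(15/2, 5337/160)
obs 5: x=1 → posterior Inverse-Gamma(8, 5357/160)

alpha=8, beta=5357/160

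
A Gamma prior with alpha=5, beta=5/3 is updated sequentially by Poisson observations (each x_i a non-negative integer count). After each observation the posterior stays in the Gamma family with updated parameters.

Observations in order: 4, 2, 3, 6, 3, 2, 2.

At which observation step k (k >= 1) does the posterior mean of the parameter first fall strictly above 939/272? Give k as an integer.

k = 4

obs 1: x=4 → posterior Gamma(9, 8/3)
obs 2: x=2 → posterior Gamma(11, 11/3)
obs 3: x=3 → posterior Gamma(14, 14/3)
obs 4: x=6 → posterior Gamma(20, 17/3)
obs 5: x=3 → posterior Gamma(23, 20/3)
obs 6: x=2 → posterior Gamma(25, 23/3)
obs 7: x=2 → posterior Gamma(27, 26/3)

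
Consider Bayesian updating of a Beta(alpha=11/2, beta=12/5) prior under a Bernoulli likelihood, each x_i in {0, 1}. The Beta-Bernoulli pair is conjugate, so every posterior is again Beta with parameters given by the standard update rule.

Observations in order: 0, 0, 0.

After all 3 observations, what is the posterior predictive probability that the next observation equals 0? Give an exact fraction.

54/109

obs 1: x=0 → posterior Beta(11/2, 17/5)
obs 2: x=0 → posterior Beta(11/2, 22/5)
obs 3: x=0 → posterior Beta(11/2, 27/5)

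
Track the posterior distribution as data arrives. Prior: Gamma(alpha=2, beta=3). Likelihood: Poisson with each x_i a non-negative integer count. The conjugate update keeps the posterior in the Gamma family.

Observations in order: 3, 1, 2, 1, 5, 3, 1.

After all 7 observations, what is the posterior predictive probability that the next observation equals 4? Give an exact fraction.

obs 1: x=3 → posterior Gamma(5, 4)
obs 2: x=1 → posterior Gamma(6, 5)
obs 3: x=2 → posterior Gamma(8, 6)
obs 4: x=1 → posterior Gamma(9, 7)
obs 5: x=5 → posterior Gamma(14, 8)
obs 6: x=3 → posterior Gamma(17, 9)
obs 7: x=1 → posterior Gamma(18, 10)

5985000000000000000000/81402749386839761113321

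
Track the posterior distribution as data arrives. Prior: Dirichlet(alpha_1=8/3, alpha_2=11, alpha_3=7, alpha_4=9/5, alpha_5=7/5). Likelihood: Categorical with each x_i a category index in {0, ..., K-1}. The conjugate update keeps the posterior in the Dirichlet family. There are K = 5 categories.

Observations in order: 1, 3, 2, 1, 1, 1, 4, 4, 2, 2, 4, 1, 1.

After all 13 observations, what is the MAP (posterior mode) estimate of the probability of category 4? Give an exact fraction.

obs 1: x=1 → posterior Dirichlet(8/3, 12, 7, 9/5, 7/5)
obs 2: x=3 → posterior Dirichlet(8/3, 12, 7, 14/5, 7/5)
obs 3: x=2 → posterior Dirichlet(8/3, 12, 8, 14/5, 7/5)
obs 4: x=1 → posterior Dirichlet(8/3, 13, 8, 14/5, 7/5)
obs 5: x=1 → posterior Dirichlet(8/3, 14, 8, 14/5, 7/5)
obs 6: x=1 → posterior Dirichlet(8/3, 15, 8, 14/5, 7/5)
obs 7: x=4 → posterior Dirichlet(8/3, 15, 8, 14/5, 12/5)
obs 8: x=4 → posterior Dirichlet(8/3, 15, 8, 14/5, 17/5)
obs 9: x=2 → posterior Dirichlet(8/3, 15, 9, 14/5, 17/5)
obs 10: x=2 → posterior Dirichlet(8/3, 15, 10, 14/5, 17/5)
obs 11: x=4 → posterior Dirichlet(8/3, 15, 10, 14/5, 22/5)
obs 12: x=1 → posterior Dirichlet(8/3, 16, 10, 14/5, 22/5)
obs 13: x=1 → posterior Dirichlet(8/3, 17, 10, 14/5, 22/5)

51/478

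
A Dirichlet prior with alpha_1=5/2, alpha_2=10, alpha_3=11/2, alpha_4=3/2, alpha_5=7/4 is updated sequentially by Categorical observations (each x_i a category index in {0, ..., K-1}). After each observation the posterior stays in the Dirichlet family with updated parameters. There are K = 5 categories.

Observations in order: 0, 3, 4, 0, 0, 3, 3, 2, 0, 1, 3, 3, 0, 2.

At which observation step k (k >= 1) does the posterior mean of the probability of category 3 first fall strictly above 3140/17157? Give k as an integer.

k = 12

obs 1: x=0 → posterior Dirichlet(7/2, 10, 11/2, 3/2, 7/4)
obs 2: x=3 → posterior Dirichlet(7/2, 10, 11/2, 5/2, 7/4)
obs 3: x=4 → posterior Dirichlet(7/2, 10, 11/2, 5/2, 11/4)
obs 4: x=0 → posterior Dirichlet(9/2, 10, 11/2, 5/2, 11/4)
obs 5: x=0 → posterior Dirichlet(11/2, 10, 11/2, 5/2, 11/4)
obs 6: x=3 → posterior Dirichlet(11/2, 10, 11/2, 7/2, 11/4)
obs 7: x=3 → posterior Dirichlet(11/2, 10, 11/2, 9/2, 11/4)
obs 8: x=2 → posterior Dirichlet(11/2, 10, 13/2, 9/2, 11/4)
obs 9: x=0 → posterior Dirichlet(13/2, 10, 13/2, 9/2, 11/4)
obs 10: x=1 → posterior Dirichlet(13/2, 11, 13/2, 9/2, 11/4)
obs 11: x=3 → posterior Dirichlet(13/2, 11, 13/2, 11/2, 11/4)
obs 12: x=3 → posterior Dirichlet(13/2, 11, 13/2, 13/2, 11/4)
obs 13: x=0 → posterior Dirichlet(15/2, 11, 13/2, 13/2, 11/4)
obs 14: x=2 → posterior Dirichlet(15/2, 11, 15/2, 13/2, 11/4)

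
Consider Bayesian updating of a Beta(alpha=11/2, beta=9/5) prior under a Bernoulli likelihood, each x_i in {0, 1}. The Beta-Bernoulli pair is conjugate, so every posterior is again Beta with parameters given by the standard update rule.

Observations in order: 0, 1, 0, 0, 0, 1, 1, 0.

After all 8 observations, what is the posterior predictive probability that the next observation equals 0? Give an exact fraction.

4/9

obs 1: x=0 → posterior Beta(11/2, 14/5)
obs 2: x=1 → posterior Beta(13/2, 14/5)
obs 3: x=0 → posterior Beta(13/2, 19/5)
obs 4: x=0 → posterior Beta(13/2, 24/5)
obs 5: x=0 → posterior Beta(13/2, 29/5)
obs 6: x=1 → posterior Beta(15/2, 29/5)
obs 7: x=1 → posterior Beta(17/2, 29/5)
obs 8: x=0 → posterior Beta(17/2, 34/5)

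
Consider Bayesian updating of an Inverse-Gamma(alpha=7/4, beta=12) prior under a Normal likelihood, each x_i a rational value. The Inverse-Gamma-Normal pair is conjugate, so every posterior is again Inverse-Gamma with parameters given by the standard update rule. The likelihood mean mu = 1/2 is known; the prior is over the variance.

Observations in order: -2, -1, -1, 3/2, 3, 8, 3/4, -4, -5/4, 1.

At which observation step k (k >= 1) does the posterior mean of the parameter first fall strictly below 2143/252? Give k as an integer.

k = 3

obs 1: x=-2 → posterior Inverse-Gamma(9/4, 121/8)
obs 2: x=-1 → posterior Inverse-Gamma(11/4, 65/4)
obs 3: x=-1 → posterior Inverse-Gamma(13/4, 139/8)
obs 4: x=3/2 → posterior Inverse-Gamma(15/4, 143/8)
obs 5: x=3 → posterior Inverse-Gamma(17/4, 21)
obs 6: x=8 → posterior Inverse-Gamma(19/4, 393/8)
obs 7: x=3/4 → posterior Inverse-Gamma(21/4, 1573/32)
obs 8: x=-4 → posterior Inverse-Gamma(23/4, 1897/32)
obs 9: x=-5/4 → posterior Inverse-Gamma(25/4, 973/16)
obs 10: x=1 → posterior Inverse-Gamma(27/4, 975/16)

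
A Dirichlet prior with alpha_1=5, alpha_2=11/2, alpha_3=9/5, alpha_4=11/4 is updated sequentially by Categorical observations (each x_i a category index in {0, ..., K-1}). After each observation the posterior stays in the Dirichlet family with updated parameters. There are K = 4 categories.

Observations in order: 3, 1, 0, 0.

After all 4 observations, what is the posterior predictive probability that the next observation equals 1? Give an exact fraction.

obs 1: x=3 → posterior Dirichlet(5, 11/2, 9/5, 15/4)
obs 2: x=1 → posterior Dirichlet(5, 13/2, 9/5, 15/4)
obs 3: x=0 → posterior Dirichlet(6, 13/2, 9/5, 15/4)
obs 4: x=0 → posterior Dirichlet(7, 13/2, 9/5, 15/4)

130/381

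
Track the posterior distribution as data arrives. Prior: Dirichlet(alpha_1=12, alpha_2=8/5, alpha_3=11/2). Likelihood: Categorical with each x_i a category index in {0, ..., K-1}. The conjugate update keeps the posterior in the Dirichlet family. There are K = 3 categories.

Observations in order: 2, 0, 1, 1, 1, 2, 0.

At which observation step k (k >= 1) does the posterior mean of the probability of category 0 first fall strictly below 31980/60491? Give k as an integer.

obs 1: x=2 → posterior Dirichlet(12, 8/5, 13/2)
obs 2: x=0 → posterior Dirichlet(13, 8/5, 13/2)
obs 3: x=1 → posterior Dirichlet(13, 13/5, 13/2)
obs 4: x=1 → posterior Dirichlet(13, 18/5, 13/2)
obs 5: x=1 → posterior Dirichlet(13, 23/5, 13/2)
obs 6: x=2 → posterior Dirichlet(13, 23/5, 15/2)
obs 7: x=0 → posterior Dirichlet(14, 23/5, 15/2)

k = 6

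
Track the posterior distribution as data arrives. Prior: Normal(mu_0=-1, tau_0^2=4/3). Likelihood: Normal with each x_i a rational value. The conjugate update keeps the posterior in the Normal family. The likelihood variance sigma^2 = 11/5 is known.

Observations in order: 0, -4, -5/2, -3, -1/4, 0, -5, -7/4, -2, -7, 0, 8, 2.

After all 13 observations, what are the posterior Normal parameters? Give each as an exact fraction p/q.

obs 1: x=0 → posterior Normal(-33/53, 44/53)
obs 2: x=-4 → posterior Normal(-113/73, 44/73)
obs 3: x=-5/2 → posterior Normal(-163/93, 44/93)
obs 4: x=-3 → posterior Normal(-223/113, 44/113)
obs 5: x=-1/4 → posterior Normal(-12/7, 44/133)
obs 6: x=0 → posterior Normal(-76/51, 44/153)
obs 7: x=-5 → posterior Normal(-328/173, 44/173)
obs 8: x=-7/4 → posterior Normal(-363/193, 44/193)
obs 9: x=-2 → posterior Normal(-403/213, 44/213)
obs 10: x=-7 → posterior Normal(-543/233, 44/233)
obs 11: x=0 → posterior Normal(-543/253, 4/23)
obs 12: x=8 → posterior Normal(-383/273, 44/273)
obs 13: x=2 → posterior Normal(-343/293, 44/293)

mu_0=-343/293, tau_0^2=44/293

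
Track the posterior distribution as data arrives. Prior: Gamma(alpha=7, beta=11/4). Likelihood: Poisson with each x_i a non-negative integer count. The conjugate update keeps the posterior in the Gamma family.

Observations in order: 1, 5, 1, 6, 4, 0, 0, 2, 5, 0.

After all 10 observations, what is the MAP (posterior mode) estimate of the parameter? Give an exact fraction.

40/17

obs 1: x=1 → posterior Gamma(8, 15/4)
obs 2: x=5 → posterior Gamma(13, 19/4)
obs 3: x=1 → posterior Gamma(14, 23/4)
obs 4: x=6 → posterior Gamma(20, 27/4)
obs 5: x=4 → posterior Gamma(24, 31/4)
obs 6: x=0 → posterior Gamma(24, 35/4)
obs 7: x=0 → posterior Gamma(24, 39/4)
obs 8: x=2 → posterior Gamma(26, 43/4)
obs 9: x=5 → posterior Gamma(31, 47/4)
obs 10: x=0 → posterior Gamma(31, 51/4)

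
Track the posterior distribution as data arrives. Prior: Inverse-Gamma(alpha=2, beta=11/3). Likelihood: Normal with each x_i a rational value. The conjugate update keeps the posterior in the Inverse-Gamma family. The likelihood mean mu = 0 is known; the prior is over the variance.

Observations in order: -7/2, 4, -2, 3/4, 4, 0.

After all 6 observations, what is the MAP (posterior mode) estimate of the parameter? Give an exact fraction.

2695/576

obs 1: x=-7/2 → posterior Inverse-Gamma(5/2, 235/24)
obs 2: x=4 → posterior Inverse-Gamma(3, 427/24)
obs 3: x=-2 → posterior Inverse-Gamma(7/2, 475/24)
obs 4: x=3/4 → posterior Inverse-Gamma(4, 1927/96)
obs 5: x=4 → posterior Inverse-Gamma(9/2, 2695/96)
obs 6: x=0 → posterior Inverse-Gamma(5, 2695/96)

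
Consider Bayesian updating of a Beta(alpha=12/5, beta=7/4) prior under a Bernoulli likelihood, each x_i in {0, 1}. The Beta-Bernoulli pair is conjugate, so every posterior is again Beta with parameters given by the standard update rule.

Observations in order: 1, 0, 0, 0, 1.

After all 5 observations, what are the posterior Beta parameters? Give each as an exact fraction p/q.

obs 1: x=1 → posterior Beta(17/5, 7/4)
obs 2: x=0 → posterior Beta(17/5, 11/4)
obs 3: x=0 → posterior Beta(17/5, 15/4)
obs 4: x=0 → posterior Beta(17/5, 19/4)
obs 5: x=1 → posterior Beta(22/5, 19/4)

alpha=22/5, beta=19/4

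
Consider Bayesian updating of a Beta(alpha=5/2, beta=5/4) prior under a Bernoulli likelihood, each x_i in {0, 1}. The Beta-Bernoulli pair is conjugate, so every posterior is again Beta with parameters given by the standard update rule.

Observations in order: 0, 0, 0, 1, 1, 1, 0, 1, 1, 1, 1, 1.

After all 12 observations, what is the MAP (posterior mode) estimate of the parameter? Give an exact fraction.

obs 1: x=0 → posterior Beta(5/2, 9/4)
obs 2: x=0 → posterior Beta(5/2, 13/4)
obs 3: x=0 → posterior Beta(5/2, 17/4)
obs 4: x=1 → posterior Beta(7/2, 17/4)
obs 5: x=1 → posterior Beta(9/2, 17/4)
obs 6: x=1 → posterior Beta(11/2, 17/4)
obs 7: x=0 → posterior Beta(11/2, 21/4)
obs 8: x=1 → posterior Beta(13/2, 21/4)
obs 9: x=1 → posterior Beta(15/2, 21/4)
obs 10: x=1 → posterior Beta(17/2, 21/4)
obs 11: x=1 → posterior Beta(19/2, 21/4)
obs 12: x=1 → posterior Beta(21/2, 21/4)

38/55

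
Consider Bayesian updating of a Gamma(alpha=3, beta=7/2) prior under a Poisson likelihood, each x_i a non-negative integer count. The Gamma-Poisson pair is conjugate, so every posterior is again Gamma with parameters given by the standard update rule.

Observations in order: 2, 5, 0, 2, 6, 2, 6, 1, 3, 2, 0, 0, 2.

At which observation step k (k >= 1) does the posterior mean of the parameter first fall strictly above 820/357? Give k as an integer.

k = 7

obs 1: x=2 → posterior Gamma(5, 9/2)
obs 2: x=5 → posterior Gamma(10, 11/2)
obs 3: x=0 → posterior Gamma(10, 13/2)
obs 4: x=2 → posterior Gamma(12, 15/2)
obs 5: x=6 → posterior Gamma(18, 17/2)
obs 6: x=2 → posterior Gamma(20, 19/2)
obs 7: x=6 → posterior Gamma(26, 21/2)
obs 8: x=1 → posterior Gamma(27, 23/2)
obs 9: x=3 → posterior Gamma(30, 25/2)
obs 10: x=2 → posterior Gamma(32, 27/2)
obs 11: x=0 → posterior Gamma(32, 29/2)
obs 12: x=0 → posterior Gamma(32, 31/2)
obs 13: x=2 → posterior Gamma(34, 33/2)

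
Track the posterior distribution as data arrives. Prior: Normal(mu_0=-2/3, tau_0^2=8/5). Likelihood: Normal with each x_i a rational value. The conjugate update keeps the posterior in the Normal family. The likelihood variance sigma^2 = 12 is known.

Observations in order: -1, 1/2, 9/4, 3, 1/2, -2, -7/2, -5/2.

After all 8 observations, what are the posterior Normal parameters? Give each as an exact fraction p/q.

mu_0=-1/2, tau_0^2=24/31

obs 1: x=-1 → posterior Normal(-12/17, 24/17)
obs 2: x=1/2 → posterior Normal(-11/19, 24/19)
obs 3: x=9/4 → posterior Normal(-13/42, 8/7)
obs 4: x=3 → posterior Normal(-1/46, 24/23)
obs 5: x=1/2 → posterior Normal(1/50, 24/25)
obs 6: x=-2 → posterior Normal(-7/54, 8/9)
obs 7: x=-7/2 → posterior Normal(-21/58, 24/29)
obs 8: x=-5/2 → posterior Normal(-1/2, 24/31)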